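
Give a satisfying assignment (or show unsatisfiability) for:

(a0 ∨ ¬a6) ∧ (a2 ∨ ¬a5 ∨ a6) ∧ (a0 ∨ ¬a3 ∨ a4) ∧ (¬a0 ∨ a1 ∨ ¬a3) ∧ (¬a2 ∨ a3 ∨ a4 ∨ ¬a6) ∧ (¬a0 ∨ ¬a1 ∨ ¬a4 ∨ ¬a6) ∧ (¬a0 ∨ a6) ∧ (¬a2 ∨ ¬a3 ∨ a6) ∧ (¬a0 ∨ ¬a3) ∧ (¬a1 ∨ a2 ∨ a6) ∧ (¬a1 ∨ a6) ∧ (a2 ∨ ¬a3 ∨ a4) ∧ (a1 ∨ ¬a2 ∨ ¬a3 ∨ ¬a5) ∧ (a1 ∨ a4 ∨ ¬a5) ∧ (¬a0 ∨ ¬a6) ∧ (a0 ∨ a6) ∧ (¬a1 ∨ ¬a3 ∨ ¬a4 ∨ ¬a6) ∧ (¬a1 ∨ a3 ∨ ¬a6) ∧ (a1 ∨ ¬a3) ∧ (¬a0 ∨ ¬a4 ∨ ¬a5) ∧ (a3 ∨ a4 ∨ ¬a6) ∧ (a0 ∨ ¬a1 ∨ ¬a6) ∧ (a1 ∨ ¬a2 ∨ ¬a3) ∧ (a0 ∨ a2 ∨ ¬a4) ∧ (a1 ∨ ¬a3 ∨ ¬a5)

Case a0 = True:
  (¬a0 ∨ a6) forces a6 = True.
  Clause (¬a0 ∨ ¬a6) is falsified — contradiction.
Case a0 = False:
  (a0 ∨ ¬a6) forces a6 = False.
  Clause (a0 ∨ a6) is falsified — contradiction.
Both cases fail, so the formula is unsatisfiable.

Unsatisfiable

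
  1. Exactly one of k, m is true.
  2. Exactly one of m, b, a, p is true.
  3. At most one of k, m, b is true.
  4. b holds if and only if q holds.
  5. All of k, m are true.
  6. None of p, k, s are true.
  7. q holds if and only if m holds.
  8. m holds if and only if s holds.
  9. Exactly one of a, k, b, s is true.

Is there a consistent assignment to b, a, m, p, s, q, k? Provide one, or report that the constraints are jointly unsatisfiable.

No satisfying assignment exists.

Case k = True:
  Constraint (6) is violated (k=T) — contradiction.
Case k = False:
  Constraint (5) is violated (k=F) — contradiction.
Both cases fail — unsatisfiable.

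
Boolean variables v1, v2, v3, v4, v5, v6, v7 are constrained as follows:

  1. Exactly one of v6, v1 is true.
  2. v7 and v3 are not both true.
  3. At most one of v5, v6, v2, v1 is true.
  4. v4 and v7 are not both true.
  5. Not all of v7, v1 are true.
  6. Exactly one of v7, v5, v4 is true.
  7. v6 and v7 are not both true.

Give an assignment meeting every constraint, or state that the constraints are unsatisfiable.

v1: True; v2: False; v3: False; v4: True; v5: False; v6: False; v7: False

  (1) {v6, v1}: 1 true — exactly one ✓
  (2) v7=F, v3=F — not both ✓
  (3) {v5, v6, v2, v1}: 1 true — at most one ✓
  (4) v4=T, v7=F — not both ✓
  (5) {v7, v1}: 1/2 true — not all ✓
  (6) {v7, v5, v4}: 1 true — exactly one ✓
  (7) v6=F, v7=F — not both ✓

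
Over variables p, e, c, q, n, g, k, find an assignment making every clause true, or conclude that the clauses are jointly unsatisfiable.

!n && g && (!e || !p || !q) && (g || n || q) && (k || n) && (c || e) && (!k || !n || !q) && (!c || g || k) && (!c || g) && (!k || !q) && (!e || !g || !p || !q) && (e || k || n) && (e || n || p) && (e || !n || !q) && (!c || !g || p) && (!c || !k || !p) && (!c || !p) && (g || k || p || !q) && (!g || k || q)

p: False, e: True, c: False, q: False, n: False, g: True, k: True

Unit clause (!n) forces n = False.
Unit clause (g) forces g = True.
In (k || n) only k is left, so k = True.
In (!k || !q) only !q is left, so q = False.
Set p = False.
  then (e || n || p) forces e = True.
  then (!c || !g || p) forces c = False.
All clauses satisfied.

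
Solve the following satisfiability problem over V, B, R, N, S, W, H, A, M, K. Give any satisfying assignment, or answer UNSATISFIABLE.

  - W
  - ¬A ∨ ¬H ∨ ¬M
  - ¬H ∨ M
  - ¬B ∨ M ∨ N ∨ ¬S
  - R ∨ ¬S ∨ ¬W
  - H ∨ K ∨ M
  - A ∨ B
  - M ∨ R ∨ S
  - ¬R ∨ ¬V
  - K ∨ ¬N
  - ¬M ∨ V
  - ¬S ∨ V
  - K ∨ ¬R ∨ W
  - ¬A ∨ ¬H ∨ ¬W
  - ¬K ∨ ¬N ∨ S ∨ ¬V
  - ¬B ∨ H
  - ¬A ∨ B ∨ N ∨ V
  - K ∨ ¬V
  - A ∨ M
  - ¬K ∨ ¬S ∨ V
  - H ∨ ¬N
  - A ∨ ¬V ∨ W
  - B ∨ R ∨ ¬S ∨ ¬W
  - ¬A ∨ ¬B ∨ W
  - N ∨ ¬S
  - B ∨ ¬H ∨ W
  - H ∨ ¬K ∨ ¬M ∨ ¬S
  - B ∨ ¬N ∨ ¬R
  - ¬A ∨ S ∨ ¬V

V = True; B = True; R = False; N = False; S = False; W = True; H = True; A = False; M = True; K = True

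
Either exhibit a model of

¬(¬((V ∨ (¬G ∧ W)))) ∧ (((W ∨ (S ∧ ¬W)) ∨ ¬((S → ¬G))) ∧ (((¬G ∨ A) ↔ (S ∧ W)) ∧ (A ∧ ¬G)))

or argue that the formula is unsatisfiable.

G: False, S: True, V: True, W: True, A: True

  ¬(¬((V ∨ (¬G ∧ W)))) = True
    ¬((V ∨ (¬G ∧ W))) = False
      V ∨ (¬G ∧ W) = True
        ¬G ∧ W = True
          ¬G = True
  ((W ∨ (S ∧ ¬W)) ∨ ¬((S → ¬G))) ∧ (((¬G ∨ A) ↔ (S ∧ W)) ∧ (A ∧ ¬G)) = True
    (W ∨ (S ∧ ¬W)) ∨ ¬((S → ¬G)) = True
      W ∨ (S ∧ ¬W) = True
        S ∧ ¬W = False
          ¬W = False
      ¬((S → ¬G)) = False
        S → ¬G = True
          ¬G = True
    ((¬G ∨ A) ↔ (S ∧ W)) ∧ (A ∧ ¬G) = True
      (¬G ∨ A) ↔ (S ∧ W) = True
        ¬G ∨ A = True
          ¬G = True
        S ∧ W = True
      A ∧ ¬G = True
        ¬G = True
Both conjuncts True, so the formula holds.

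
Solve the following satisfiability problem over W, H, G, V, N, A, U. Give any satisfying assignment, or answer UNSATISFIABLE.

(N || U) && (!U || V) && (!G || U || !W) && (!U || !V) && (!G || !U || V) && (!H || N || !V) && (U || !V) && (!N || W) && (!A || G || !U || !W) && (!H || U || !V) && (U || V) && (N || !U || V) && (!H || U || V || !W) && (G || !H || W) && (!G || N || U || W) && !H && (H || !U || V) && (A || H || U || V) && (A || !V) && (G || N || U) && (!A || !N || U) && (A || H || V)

Unsatisfiable — no assignment works.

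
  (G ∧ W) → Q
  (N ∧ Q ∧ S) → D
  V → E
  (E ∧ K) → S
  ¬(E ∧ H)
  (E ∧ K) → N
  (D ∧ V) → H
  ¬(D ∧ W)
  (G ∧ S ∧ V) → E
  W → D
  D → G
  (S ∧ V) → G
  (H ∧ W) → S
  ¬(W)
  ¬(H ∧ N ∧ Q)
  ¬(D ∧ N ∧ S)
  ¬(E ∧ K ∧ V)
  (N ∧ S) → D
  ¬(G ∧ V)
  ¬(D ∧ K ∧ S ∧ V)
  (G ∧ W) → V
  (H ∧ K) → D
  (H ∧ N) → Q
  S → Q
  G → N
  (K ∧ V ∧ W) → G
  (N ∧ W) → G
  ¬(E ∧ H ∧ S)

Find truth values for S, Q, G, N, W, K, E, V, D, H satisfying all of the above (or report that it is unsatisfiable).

S: False, Q: False, G: True, N: True, W: False, K: True, E: False, V: False, D: False, H: False

Unit clause (¬W) forces W = False.
Set S = False.
Set Q = False.
Set G = True.
  then (¬G ∨ ¬V) forces V = False.
  then (¬G ∨ N) forces N = True.
  then (¬H ∨ ¬N ∨ Q) forces H = False.
Set K = True.
  then (¬E ∨ ¬K ∨ S) forces E = False.
Set D = False.
All clauses satisfied.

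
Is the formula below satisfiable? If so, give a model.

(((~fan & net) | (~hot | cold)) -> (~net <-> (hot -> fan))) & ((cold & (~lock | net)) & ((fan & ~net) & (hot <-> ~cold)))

cold = True, net = False, hot = False, fan = True, lock = False

  ((~fan & net) | (~hot | cold)) -> (~net <-> (hot -> fan)) = True
    (~fan & net) | (~hot | cold) = True
      ~fan & net = False
        ~fan = False
      ~hot | cold = True
        ~hot = True
    ~net <-> (hot -> fan) = True
      ~net = True
      hot -> fan = True
  (cold & (~lock | net)) & ((fan & ~net) & (hot <-> ~cold)) = True
    cold & (~lock | net) = True
      ~lock | net = True
        ~lock = True
    (fan & ~net) & (hot <-> ~cold) = True
      fan & ~net = True
        ~net = True
      hot <-> ~cold = True
        ~cold = False
Both conjuncts True, so the formula holds.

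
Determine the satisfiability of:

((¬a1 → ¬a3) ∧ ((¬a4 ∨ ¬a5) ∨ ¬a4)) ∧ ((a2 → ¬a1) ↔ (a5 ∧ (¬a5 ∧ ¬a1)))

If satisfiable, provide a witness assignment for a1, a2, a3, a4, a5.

a1=T; a2=T; a3=T; a4=F; a5=T

  (¬a1 → ¬a3) ∧ ((¬a4 ∨ ¬a5) ∨ ¬a4) = True
    ¬a1 → ¬a3 = True
      ¬a1 = False
      ¬a3 = False
    (¬a4 ∨ ¬a5) ∨ ¬a4 = True
      ¬a4 ∨ ¬a5 = True
        ¬a4 = True
        ¬a5 = False
      ¬a4 = True
  (a2 → ¬a1) ↔ (a5 ∧ (¬a5 ∧ ¬a1)) = True
    a2 → ¬a1 = False
      ¬a1 = False
    a5 ∧ (¬a5 ∧ ¬a1) = False
      ¬a5 ∧ ¬a1 = False
        ¬a5 = False
        ¬a1 = False
Both conjuncts True, so the formula holds.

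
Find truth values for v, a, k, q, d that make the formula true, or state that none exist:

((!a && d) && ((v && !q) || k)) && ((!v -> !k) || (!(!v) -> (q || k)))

v = False, a = False, k = True, q = True, d = True

  (!a && d) && ((v && !q) || k) = True
    !a && d = True
      !a = True
    (v && !q) || k = True
      v && !q = False
        !q = False
  (!v -> !k) || (!(!v) -> (q || k)) = True
    !v -> !k = False
      !v = True
      !k = False
    !(!v) -> (q || k) = True
      !(!v) = False
        !v = True
      q || k = True
Both conjuncts True, so the formula holds.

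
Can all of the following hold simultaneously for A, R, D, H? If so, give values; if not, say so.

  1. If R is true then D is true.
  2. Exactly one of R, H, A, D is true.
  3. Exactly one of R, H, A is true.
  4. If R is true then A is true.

A=T; R=F; D=F; H=F

  (1) R=F ⇒ D: vacuous ✓
  (2) {R, H, A, D}: 1 true — exactly one ✓
  (3) {R, H, A}: 1 true — exactly one ✓
  (4) R=F ⇒ A: vacuous ✓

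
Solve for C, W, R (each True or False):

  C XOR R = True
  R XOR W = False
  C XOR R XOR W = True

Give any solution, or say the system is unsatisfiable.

C: True; W: False; R: False

C XOR R = T XOR F = True ✓
R XOR W = F XOR F = False ✓
C XOR R XOR W = T XOR F XOR F = True ✓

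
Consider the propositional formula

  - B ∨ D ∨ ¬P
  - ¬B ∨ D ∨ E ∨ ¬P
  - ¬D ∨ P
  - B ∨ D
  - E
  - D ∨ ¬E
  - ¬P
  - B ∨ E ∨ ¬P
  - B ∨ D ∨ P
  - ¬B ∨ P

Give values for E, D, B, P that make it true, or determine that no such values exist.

Unsatisfiable — no assignment works.

Case E = True:
  (D ∨ ¬E) forces D = True.
  (¬D ∨ P) forces P = True.
  Clause (¬P) is falsified — contradiction.
Case E = False:
  Clause (E) is falsified — contradiction.
Both cases fail, so the formula is unsatisfiable.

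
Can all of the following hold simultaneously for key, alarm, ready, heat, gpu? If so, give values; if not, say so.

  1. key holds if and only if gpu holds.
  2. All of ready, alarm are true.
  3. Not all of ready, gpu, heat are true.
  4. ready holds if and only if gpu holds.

key = True, alarm = True, ready = True, heat = False, gpu = True

  (1) key=T, gpu=T — same ✓
  (2) {ready, alarm}: all 2 true ✓
  (3) {ready, gpu, heat}: 2/3 true — not all ✓
  (4) ready=T, gpu=T — same ✓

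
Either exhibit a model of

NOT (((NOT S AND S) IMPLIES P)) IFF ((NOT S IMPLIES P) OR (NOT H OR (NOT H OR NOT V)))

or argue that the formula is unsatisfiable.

H=T, V=T, S=F, P=F

  NOT (((NOT S AND S) IMPLIES P)) IFF ((NOT S IMPLIES P) OR (NOT H OR (NOT H OR NOT V))) = True
    NOT (((NOT S AND S) IMPLIES P)) = False
      (NOT S AND S) IMPLIES P = True
        NOT S AND S = False
          NOT S = True
    (NOT S IMPLIES P) OR (NOT H OR (NOT H OR NOT V)) = False
      NOT S IMPLIES P = False
        NOT S = True
      NOT H OR (NOT H OR NOT V) = False
        NOT H = False
        NOT H OR NOT V = False
          NOT H = False
          NOT V = False
The formula evaluates to True.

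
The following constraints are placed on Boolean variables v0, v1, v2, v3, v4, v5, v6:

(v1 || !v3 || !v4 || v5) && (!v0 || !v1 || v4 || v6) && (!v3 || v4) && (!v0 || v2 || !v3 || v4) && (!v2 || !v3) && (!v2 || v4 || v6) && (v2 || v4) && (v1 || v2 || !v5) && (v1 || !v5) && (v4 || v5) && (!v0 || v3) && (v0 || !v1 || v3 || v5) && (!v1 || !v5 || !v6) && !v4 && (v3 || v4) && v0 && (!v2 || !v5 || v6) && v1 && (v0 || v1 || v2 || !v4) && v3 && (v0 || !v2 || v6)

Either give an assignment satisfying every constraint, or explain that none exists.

Case v3 = True:
  (!v3 || v4) forces v4 = True.
  Clause (!v4) is falsified — contradiction.
Case v3 = False:
  Clause (v3) is falsified — contradiction.
Both cases fail, so the formula is unsatisfiable.

Unsatisfiable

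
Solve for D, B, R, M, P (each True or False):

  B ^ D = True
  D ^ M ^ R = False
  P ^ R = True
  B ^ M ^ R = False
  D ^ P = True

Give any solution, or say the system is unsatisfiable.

Adding constraints 1, 2, 4 mod 2: every variable appears an even number of times on the left, so the left side is 0.
But the right sides sum to 1 (mod 2). 0 ≠ 1 — the system is inconsistent.

The formula is unsatisfiable.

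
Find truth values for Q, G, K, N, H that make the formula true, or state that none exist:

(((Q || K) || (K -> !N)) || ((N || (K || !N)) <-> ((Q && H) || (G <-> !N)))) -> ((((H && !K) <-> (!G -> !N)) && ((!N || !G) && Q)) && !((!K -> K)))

Q = True, G = False, K = False, N = False, H = True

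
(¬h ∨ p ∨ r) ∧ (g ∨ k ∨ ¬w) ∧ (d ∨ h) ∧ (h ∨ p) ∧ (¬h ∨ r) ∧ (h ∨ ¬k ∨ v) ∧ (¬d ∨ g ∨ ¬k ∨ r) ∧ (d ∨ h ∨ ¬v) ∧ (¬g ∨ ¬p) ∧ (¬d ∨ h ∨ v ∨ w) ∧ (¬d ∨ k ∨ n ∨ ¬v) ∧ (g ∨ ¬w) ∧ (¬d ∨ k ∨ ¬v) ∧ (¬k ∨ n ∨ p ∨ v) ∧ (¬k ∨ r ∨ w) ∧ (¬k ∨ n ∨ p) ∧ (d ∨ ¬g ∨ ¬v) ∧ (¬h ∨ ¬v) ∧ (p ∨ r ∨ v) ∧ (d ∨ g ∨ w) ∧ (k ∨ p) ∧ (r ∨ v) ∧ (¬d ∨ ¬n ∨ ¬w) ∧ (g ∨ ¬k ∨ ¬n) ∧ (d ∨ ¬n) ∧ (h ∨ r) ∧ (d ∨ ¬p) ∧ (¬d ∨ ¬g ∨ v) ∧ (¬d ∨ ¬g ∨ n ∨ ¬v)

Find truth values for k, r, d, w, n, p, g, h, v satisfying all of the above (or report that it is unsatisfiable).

Set k = False.
  then (k ∨ p) forces p = True.
  then (d ∨ ¬p) forces d = True.
  then (¬g ∨ ¬p) forces g = False.
  then (g ∨ ¬w) forces w = False.
  then (¬d ∨ k ∨ ¬v) forces v = False.
  then (r ∨ v) forces r = True.
  then (¬d ∨ h ∨ v ∨ w) forces h = True.
Set n = True.
All clauses satisfied.

k = False, r = True, d = True, w = False, n = True, p = True, g = False, h = True, v = False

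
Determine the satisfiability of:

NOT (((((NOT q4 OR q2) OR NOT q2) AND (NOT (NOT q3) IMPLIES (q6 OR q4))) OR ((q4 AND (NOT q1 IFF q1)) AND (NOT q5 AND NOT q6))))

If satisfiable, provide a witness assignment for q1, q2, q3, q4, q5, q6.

q1: True, q2: False, q3: True, q4: False, q5: True, q6: False

  NOT (((((NOT q4 OR q2) OR NOT q2) AND (NOT (NOT q3) IMPLIES (q6 OR q4))) OR ((q4 AND (NOT q1 IFF q1)) AND (NOT q5 AND NOT q6)))) = True
    (((NOT q4 OR q2) OR NOT q2) AND (NOT (NOT q3) IMPLIES (q6 OR q4))) OR ((q4 AND (NOT q1 IFF q1)) AND (NOT q5 AND NOT q6)) = False
      ((NOT q4 OR q2) OR NOT q2) AND (NOT (NOT q3) IMPLIES (q6 OR q4)) = False
        (NOT q4 OR q2) OR NOT q2 = True
          NOT q4 OR q2 = True
            NOT q4 = True
          NOT q2 = True
        NOT (NOT q3) IMPLIES (q6 OR q4) = False
          NOT (NOT q3) = True
            NOT q3 = False
          q6 OR q4 = False
      (q4 AND (NOT q1 IFF q1)) AND (NOT q5 AND NOT q6) = False
        q4 AND (NOT q1 IFF q1) = False
          NOT q1 IFF q1 = False
            NOT q1 = False
        NOT q5 AND NOT q6 = False
          NOT q5 = False
          NOT q6 = True
The formula evaluates to True.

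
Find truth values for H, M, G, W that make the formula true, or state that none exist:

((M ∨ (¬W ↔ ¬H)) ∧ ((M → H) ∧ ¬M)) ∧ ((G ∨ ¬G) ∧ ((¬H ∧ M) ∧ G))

Case M = True: the conjunct ¬M is False.
Case M = False: the conjunct M is False.
Both cases fail — unsatisfiable.

The formula is unsatisfiable.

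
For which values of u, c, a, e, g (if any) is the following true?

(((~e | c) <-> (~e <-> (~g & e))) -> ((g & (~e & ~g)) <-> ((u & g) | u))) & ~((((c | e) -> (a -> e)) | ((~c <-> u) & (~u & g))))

u = True, c = True, a = True, e = False, g = True

  ((~e | c) <-> (~e <-> (~g & e))) -> ((g & (~e & ~g)) <-> ((u & g) | u)) = True
    (~e | c) <-> (~e <-> (~g & e)) = False
      ~e | c = True
        ~e = True
      ~e <-> (~g & e) = False
        ~e = True
        ~g & e = False
          ~g = False
    (g & (~e & ~g)) <-> ((u & g) | u) = False
      g & (~e & ~g) = False
        ~e & ~g = False
          ~e = True
          ~g = False
      (u & g) | u = True
        u & g = True
  ~((((c | e) -> (a -> e)) | ((~c <-> u) & (~u & g)))) = True
    ((c | e) -> (a -> e)) | ((~c <-> u) & (~u & g)) = False
      (c | e) -> (a -> e) = False
        c | e = True
        a -> e = False
      (~c <-> u) & (~u & g) = False
        ~c <-> u = False
          ~c = False
        ~u & g = False
          ~u = False
Both conjuncts True, so the formula holds.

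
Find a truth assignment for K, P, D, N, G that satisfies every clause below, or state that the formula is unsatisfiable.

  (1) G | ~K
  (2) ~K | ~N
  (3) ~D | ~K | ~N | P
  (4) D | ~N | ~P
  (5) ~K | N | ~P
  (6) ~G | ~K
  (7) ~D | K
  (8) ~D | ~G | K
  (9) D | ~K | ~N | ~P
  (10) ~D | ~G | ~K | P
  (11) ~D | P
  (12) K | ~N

K = False, P = False, D = False, N = False, G = False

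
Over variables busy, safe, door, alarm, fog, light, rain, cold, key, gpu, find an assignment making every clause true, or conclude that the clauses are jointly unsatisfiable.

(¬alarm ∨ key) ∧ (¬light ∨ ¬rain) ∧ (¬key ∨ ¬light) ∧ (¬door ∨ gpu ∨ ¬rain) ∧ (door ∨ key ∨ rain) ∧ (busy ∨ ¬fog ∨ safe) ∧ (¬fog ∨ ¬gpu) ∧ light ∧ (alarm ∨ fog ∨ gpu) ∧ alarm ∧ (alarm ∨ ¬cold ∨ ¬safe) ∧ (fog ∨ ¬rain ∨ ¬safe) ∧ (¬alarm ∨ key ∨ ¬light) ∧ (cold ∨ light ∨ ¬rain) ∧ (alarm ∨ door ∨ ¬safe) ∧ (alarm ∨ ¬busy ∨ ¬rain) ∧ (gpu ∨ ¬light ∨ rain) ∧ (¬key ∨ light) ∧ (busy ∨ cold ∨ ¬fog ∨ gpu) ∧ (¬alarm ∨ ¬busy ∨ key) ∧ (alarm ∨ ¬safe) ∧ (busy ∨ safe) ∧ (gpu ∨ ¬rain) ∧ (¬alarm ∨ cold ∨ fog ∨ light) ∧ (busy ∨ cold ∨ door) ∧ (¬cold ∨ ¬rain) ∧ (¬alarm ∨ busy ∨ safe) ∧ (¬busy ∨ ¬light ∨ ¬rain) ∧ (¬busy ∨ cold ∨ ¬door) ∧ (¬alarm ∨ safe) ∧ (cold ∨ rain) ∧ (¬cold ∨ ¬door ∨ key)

Case alarm = True:
  (¬alarm ∨ key) forces key = True.
  (¬key ∨ ¬light) forces light = False.
  Clause (light) is falsified — contradiction.
Case alarm = False:
  Clause (alarm) is falsified — contradiction.
Both cases fail, so the formula is unsatisfiable.

Unsatisfiable — no assignment works.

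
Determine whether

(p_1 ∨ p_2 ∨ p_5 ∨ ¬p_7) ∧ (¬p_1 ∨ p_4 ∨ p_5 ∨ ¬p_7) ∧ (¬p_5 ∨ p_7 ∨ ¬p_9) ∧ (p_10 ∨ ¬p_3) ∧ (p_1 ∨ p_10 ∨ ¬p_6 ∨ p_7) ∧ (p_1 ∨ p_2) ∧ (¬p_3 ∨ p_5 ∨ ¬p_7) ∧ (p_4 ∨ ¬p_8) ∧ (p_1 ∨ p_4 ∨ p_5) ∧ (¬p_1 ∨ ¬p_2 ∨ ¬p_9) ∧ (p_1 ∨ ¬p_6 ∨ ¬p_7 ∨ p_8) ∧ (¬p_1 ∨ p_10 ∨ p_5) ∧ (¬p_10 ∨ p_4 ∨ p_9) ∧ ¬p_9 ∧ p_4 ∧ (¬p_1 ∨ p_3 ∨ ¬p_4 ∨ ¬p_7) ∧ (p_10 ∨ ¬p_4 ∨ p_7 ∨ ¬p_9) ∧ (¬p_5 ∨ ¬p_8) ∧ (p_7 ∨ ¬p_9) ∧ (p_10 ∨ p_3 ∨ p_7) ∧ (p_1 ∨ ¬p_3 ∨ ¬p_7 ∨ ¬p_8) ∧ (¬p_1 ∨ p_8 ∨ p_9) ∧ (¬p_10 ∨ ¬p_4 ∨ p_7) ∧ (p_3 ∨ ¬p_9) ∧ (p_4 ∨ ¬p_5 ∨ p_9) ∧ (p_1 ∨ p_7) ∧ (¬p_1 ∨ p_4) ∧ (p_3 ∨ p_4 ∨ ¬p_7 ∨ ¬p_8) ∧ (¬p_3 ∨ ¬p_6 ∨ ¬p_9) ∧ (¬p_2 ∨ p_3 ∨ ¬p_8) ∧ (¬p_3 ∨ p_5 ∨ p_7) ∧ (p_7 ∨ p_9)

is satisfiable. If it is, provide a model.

p_1: False; p_2: True; p_3: False; p_4: True; p_5: True; p_6: False; p_7: True; p_8: False; p_9: False; p_10: True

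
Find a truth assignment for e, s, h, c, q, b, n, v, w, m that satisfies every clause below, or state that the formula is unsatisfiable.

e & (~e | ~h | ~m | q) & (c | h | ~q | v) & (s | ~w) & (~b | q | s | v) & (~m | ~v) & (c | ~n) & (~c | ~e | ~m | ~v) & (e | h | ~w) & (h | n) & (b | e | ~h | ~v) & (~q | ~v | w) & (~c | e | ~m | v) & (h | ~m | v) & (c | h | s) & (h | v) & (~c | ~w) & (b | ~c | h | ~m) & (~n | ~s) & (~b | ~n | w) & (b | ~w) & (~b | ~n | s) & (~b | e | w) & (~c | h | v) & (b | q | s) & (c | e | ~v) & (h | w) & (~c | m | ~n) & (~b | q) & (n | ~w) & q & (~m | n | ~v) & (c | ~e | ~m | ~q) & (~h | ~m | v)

e: True; s: False; h: True; c: False; q: True; b: True; n: False; v: False; w: False; m: False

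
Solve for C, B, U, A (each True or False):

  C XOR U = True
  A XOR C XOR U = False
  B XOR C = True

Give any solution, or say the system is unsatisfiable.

C = False, B = True, U = True, A = True

C XOR U = F XOR T = True ✓
A XOR C XOR U = T XOR F XOR T = False ✓
B XOR C = T XOR F = True ✓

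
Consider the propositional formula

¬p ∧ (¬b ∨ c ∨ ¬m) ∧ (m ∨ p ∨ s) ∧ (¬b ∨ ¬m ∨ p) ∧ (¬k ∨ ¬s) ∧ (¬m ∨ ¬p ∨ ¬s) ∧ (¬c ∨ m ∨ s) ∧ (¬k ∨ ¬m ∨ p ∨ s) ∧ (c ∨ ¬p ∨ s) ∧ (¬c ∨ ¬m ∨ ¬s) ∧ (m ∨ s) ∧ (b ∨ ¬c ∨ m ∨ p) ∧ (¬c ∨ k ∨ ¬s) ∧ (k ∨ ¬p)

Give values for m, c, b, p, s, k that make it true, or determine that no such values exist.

m = True, c = False, b = False, p = False, s = False, k = False

Unit clause (¬p) forces p = False.
Set m = True.
  then (¬b ∨ ¬m ∨ p) forces b = False.
Set c = False.
Set s = False.
  then (¬k ∨ ¬m ∨ p ∨ s) forces k = False.
All clauses satisfied.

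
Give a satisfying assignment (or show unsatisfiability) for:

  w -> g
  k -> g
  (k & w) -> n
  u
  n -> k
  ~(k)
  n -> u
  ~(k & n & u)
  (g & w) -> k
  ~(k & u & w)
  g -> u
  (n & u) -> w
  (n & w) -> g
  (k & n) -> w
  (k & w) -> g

n: False, g: True, k: False, u: True, w: False

Unit clause (~k) forces k = False.
Unit clause (u) forces u = True.
In (k | ~n) only ~n is left, so n = False.
Set g = True.
  then (~g | k | ~w) forces w = False.
All clauses satisfied.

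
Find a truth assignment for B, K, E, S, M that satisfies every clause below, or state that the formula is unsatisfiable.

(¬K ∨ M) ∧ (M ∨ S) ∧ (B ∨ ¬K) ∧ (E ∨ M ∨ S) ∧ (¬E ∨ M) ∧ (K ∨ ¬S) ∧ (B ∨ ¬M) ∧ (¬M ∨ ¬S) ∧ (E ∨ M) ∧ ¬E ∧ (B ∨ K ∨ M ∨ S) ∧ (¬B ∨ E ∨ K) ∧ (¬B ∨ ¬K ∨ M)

B = True, K = True, E = False, S = False, M = True

Unit clause (¬E) forces E = False.
In (E ∨ M) only M is left, so M = True.
In (B ∨ ¬M) only B is left, so B = True.
In (¬M ∨ ¬S) only ¬S is left, so S = False.
In (¬B ∨ E ∨ K) only K is left, so K = True.
All clauses satisfied.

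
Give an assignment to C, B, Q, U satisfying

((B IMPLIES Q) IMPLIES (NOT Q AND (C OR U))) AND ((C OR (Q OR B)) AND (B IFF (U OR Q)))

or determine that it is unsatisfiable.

C=F, B=T, Q=F, U=T

  (B IMPLIES Q) IMPLIES (NOT Q AND (C OR U)) = True
    B IMPLIES Q = False
    NOT Q AND (C OR U) = True
      NOT Q = True
      C OR U = True
  (C OR (Q OR B)) AND (B IFF (U OR Q)) = True
    C OR (Q OR B) = True
      Q OR B = True
    B IFF (U OR Q) = True
      U OR Q = True
Both conjuncts True, so the formula holds.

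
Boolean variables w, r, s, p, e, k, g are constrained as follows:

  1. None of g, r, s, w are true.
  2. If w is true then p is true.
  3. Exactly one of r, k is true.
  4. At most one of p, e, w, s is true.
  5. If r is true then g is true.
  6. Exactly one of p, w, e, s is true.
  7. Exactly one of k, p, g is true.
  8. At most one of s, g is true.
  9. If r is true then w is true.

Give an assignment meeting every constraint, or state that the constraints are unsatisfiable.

w: False, r: False, s: False, p: False, e: True, k: True, g: False

  (1) {g, r, s, w}: 0 true — none ✓
  (2) w=F ⇒ p: vacuous ✓
  (3) {r, k}: 1 true — exactly one ✓
  (4) {p, e, w, s}: 1 true — at most one ✓
  (5) r=F ⇒ g: vacuous ✓
  (6) {p, w, e, s}: 1 true — exactly one ✓
  (7) {k, p, g}: 1 true — exactly one ✓
  (8) {s, g}: 0 true — at most one ✓
  (9) r=F ⇒ w: vacuous ✓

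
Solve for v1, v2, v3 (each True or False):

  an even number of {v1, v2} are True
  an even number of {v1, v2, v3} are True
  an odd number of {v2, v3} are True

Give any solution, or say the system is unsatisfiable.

v1 = True, v2 = True, v3 = False

{v1, v2}: 2 true → even ✓
{v1, v2, v3}: 2 true → even ✓
{v2, v3}: 1 true → odd ✓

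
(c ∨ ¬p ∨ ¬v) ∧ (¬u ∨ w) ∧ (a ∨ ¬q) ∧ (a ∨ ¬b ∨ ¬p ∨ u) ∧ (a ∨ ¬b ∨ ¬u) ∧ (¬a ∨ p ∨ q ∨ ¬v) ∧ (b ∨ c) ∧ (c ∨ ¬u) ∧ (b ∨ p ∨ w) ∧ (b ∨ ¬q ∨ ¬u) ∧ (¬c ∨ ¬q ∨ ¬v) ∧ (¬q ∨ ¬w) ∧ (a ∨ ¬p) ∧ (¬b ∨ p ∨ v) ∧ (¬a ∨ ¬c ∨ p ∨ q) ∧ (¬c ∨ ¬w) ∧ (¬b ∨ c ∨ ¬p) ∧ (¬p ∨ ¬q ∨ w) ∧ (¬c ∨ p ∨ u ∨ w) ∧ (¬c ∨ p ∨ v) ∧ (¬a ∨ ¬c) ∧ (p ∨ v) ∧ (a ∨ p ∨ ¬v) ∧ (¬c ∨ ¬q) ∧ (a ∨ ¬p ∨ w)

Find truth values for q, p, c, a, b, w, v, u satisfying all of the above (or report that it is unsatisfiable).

q: True; p: False; c: False; a: True; b: True; w: False; v: True; u: False

Set q = True.
  then (a ∨ ¬q) forces a = True.
  then (¬q ∨ ¬w) forces w = False.
  then (¬p ∨ ¬q ∨ w) forces p = False.
  then (¬a ∨ ¬c) forces c = False.
  then (p ∨ v) forces v = True.
  then (¬u ∨ w) forces u = False.
  then (b ∨ c) forces b = True.
All clauses satisfied.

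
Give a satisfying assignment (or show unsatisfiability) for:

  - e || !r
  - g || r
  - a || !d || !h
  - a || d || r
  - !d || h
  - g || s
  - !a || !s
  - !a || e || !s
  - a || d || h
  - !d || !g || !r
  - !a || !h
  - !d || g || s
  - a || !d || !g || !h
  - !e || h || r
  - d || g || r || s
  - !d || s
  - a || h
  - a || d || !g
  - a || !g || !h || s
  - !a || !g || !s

Set d = False.
Set g = True.
  then (a || d || !g) forces a = True.
  then (!a || !g || !s) forces s = False.
  then (!a || !h) forces h = False.
Set e = False.
  then (e || !r) forces r = False.
All clauses satisfied.

d: False, g: True, e: False, s: False, r: False, h: False, a: True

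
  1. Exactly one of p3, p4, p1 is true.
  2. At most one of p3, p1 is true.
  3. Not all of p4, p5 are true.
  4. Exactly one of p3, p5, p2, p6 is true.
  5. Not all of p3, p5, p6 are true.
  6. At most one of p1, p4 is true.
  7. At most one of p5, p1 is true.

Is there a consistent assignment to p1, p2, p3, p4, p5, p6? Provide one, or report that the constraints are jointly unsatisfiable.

p1 = False; p2 = False; p3 = True; p4 = False; p5 = False; p6 = False

  (1) {p3, p4, p1}: 1 true — exactly one ✓
  (2) {p3, p1}: 1 true — at most one ✓
  (3) {p4, p5}: 0/2 true — not all ✓
  (4) {p3, p5, p2, p6}: 1 true — exactly one ✓
  (5) {p3, p5, p6}: 1/3 true — not all ✓
  (6) {p1, p4}: 0 true — at most one ✓
  (7) {p5, p1}: 0 true — at most one ✓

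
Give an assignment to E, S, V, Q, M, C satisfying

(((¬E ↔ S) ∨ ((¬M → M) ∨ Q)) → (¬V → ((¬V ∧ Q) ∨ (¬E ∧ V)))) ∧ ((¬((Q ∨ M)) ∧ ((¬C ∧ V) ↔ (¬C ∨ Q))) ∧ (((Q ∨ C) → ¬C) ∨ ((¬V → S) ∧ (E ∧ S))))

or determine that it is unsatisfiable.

E=T, S=T, V=T, Q=F, M=F, C=F

  ((¬E ↔ S) ∨ ((¬M → M) ∨ Q)) → (¬V → ((¬V ∧ Q) ∨ (¬E ∧ V))) = True
    (¬E ↔ S) ∨ ((¬M → M) ∨ Q) = False
      ¬E ↔ S = False
        ¬E = False
      (¬M → M) ∨ Q = False
        ¬M → M = False
          ¬M = True
    ¬V → ((¬V ∧ Q) ∨ (¬E ∧ V)) = True
      ¬V = False
      (¬V ∧ Q) ∨ (¬E ∧ V) = False
        ¬V ∧ Q = False
          ¬V = False
        ¬E ∧ V = False
          ¬E = False
  (¬((Q ∨ M)) ∧ ((¬C ∧ V) ↔ (¬C ∨ Q))) ∧ (((Q ∨ C) → ¬C) ∨ ((¬V → S) ∧ (E ∧ S))) = True
    ¬((Q ∨ M)) ∧ ((¬C ∧ V) ↔ (¬C ∨ Q)) = True
      ¬((Q ∨ M)) = True
        Q ∨ M = False
      (¬C ∧ V) ↔ (¬C ∨ Q) = True
        ¬C ∧ V = True
          ¬C = True
        ¬C ∨ Q = True
          ¬C = True
    ((Q ∨ C) → ¬C) ∨ ((¬V → S) ∧ (E ∧ S)) = True
      (Q ∨ C) → ¬C = True
        Q ∨ C = False
        ¬C = True
      (¬V → S) ∧ (E ∧ S) = True
        ¬V → S = True
          ¬V = False
        E ∧ S = True
Both conjuncts True, so the formula holds.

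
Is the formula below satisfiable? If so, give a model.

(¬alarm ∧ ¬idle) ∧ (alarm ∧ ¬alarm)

Case alarm = True: the conjunct ¬alarm is False.
Case alarm = False: the conjunct alarm is False.
Both cases fail — unsatisfiable.

The formula is unsatisfiable.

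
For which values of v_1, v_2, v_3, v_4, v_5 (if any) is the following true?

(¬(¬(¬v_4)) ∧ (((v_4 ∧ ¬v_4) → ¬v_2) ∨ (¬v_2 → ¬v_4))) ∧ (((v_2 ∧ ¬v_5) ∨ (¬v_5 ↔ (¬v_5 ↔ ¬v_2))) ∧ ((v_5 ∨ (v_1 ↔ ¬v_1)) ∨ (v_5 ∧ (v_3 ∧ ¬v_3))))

v_1: True, v_2: False, v_3: True, v_4: False, v_5: True

  ¬(¬(¬v_4)) ∧ (((v_4 ∧ ¬v_4) → ¬v_2) ∨ (¬v_2 → ¬v_4)) = True
    ¬(¬(¬v_4)) = True
      ¬(¬v_4) = False
        ¬v_4 = True
    ((v_4 ∧ ¬v_4) → ¬v_2) ∨ (¬v_2 → ¬v_4) = True
      (v_4 ∧ ¬v_4) → ¬v_2 = True
        v_4 ∧ ¬v_4 = False
          ¬v_4 = True
        ¬v_2 = True
      ¬v_2 → ¬v_4 = True
        ¬v_2 = True
        ¬v_4 = True
  ((v_2 ∧ ¬v_5) ∨ (¬v_5 ↔ (¬v_5 ↔ ¬v_2))) ∧ ((v_5 ∨ (v_1 ↔ ¬v_1)) ∨ (v_5 ∧ (v_3 ∧ ¬v_3))) = True
    (v_2 ∧ ¬v_5) ∨ (¬v_5 ↔ (¬v_5 ↔ ¬v_2)) = True
      v_2 ∧ ¬v_5 = False
        ¬v_5 = False
      ¬v_5 ↔ (¬v_5 ↔ ¬v_2) = True
        ¬v_5 = False
        ¬v_5 ↔ ¬v_2 = False
          ¬v_5 = False
          ¬v_2 = True
    (v_5 ∨ (v_1 ↔ ¬v_1)) ∨ (v_5 ∧ (v_3 ∧ ¬v_3)) = True
      v_5 ∨ (v_1 ↔ ¬v_1) = True
        v_1 ↔ ¬v_1 = False
          ¬v_1 = False
      v_5 ∧ (v_3 ∧ ¬v_3) = False
        v_3 ∧ ¬v_3 = False
          ¬v_3 = False
Both conjuncts True, so the formula holds.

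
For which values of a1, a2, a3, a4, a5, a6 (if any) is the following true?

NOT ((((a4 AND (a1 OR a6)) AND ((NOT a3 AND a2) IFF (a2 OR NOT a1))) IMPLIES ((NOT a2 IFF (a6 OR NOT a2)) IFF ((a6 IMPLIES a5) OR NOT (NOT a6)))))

a1 = True, a2 = True, a3 = False, a4 = True, a5 = True, a6 = True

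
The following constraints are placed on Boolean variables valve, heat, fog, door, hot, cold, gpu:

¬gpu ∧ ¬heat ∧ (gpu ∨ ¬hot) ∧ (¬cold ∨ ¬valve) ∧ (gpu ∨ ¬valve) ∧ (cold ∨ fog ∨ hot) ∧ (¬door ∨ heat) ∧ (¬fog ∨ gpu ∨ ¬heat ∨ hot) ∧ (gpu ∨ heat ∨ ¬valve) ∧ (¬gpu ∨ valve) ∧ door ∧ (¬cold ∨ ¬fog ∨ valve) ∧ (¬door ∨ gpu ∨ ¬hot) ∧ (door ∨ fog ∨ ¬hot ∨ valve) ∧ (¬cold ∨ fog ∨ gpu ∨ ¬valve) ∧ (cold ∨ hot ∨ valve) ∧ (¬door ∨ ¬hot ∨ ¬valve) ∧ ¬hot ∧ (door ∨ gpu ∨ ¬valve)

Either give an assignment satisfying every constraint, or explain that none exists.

UNSATISFIABLE

Case door = True:
  (¬gpu) forces gpu = False.
  (¬heat) forces heat = False.
  Clause (¬door ∨ heat) is falsified — contradiction.
Case door = False:
  Clause (door) is falsified — contradiction.
Both cases fail, so the formula is unsatisfiable.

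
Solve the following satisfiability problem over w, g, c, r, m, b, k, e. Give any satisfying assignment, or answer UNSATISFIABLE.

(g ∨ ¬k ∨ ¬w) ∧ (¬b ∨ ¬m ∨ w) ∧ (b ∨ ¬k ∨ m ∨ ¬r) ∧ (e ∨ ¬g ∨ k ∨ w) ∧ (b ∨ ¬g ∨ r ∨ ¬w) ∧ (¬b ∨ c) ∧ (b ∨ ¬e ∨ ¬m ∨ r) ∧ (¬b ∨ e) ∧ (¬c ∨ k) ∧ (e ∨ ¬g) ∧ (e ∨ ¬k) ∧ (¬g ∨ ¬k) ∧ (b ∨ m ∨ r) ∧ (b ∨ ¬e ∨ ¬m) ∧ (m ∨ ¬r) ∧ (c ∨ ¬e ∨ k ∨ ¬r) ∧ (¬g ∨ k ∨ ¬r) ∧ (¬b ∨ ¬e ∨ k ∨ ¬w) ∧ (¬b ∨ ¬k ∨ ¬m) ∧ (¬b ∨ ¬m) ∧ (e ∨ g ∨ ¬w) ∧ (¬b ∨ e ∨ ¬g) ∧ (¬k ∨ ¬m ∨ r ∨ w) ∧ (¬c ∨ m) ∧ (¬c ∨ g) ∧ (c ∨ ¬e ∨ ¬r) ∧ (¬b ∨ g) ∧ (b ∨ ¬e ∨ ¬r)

Set w = False.
Set g = False.
  then (¬c ∨ g) forces c = False.
  then (¬b ∨ g) forces b = False.
Set r = False.
  then (b ∨ m ∨ r) forces m = True.
  then (b ∨ ¬e ∨ ¬m) forces e = False.
  then (¬k ∨ ¬m ∨ r ∨ w) forces k = False.
All clauses satisfied.

w = False, g = False, c = False, r = False, m = True, b = False, k = False, e = False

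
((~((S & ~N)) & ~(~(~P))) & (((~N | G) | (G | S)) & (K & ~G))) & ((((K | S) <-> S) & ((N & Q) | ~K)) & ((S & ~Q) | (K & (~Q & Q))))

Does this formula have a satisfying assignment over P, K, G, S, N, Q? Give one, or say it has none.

Unsatisfiable — no assignment works.

Case Q = True: the conjunct (S & ~Q) | (K & (~Q & Q)) becomes (S & False) | (K & False) = False.
Case Q = False: the formula simplifies to ((~((S & ~N)) & ~(~(~P))) & (((~N | G) | (G | S)) & (K & ~G))) & ((((K | S) <-> S) & ~K) & S).
  K = True: the conjunct ~K is False.
  K = False: the conjunct K is False.
Both cases fail — unsatisfiable.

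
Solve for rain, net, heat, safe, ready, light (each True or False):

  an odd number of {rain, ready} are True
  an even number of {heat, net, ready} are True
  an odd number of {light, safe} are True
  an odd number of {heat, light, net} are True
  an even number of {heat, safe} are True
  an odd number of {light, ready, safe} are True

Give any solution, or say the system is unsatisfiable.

rain: True; net: False; heat: False; safe: False; ready: False; light: True

{rain, ready}: 1 true → odd ✓
{heat, net, ready}: 0 true → even ✓
{light, safe}: 1 true → odd ✓
{heat, light, net}: 1 true → odd ✓
{heat, safe}: 0 true → even ✓
{light, ready, safe}: 1 true → odd ✓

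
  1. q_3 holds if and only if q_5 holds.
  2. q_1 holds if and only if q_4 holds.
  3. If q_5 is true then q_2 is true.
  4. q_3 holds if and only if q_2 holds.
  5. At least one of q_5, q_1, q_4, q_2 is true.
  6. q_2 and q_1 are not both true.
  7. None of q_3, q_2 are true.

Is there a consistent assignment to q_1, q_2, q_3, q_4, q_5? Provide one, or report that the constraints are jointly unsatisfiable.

q_1 = True, q_2 = False, q_3 = False, q_4 = True, q_5 = False

  (1) q_3=F, q_5=F — same ✓
  (2) q_1=T, q_4=T — same ✓
  (3) q_5=F ⇒ q_2: vacuous ✓
  (4) q_3=F, q_2=F — same ✓
  (5) {q_5, q_1, q_4, q_2}: 2 true — at least one ✓
  (6) q_2=F, q_1=T — not both ✓
  (7) {q_3, q_2}: 0 true — none ✓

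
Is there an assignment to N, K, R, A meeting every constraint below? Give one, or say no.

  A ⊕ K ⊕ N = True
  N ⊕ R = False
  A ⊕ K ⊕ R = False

Unsatisfiable — no assignment works.

Adding constraints 1, 2, 3 mod 2: every variable appears an even number of times on the left, so the left side is 0.
But the right sides sum to 1 (mod 2). 0 ≠ 1 — the system is inconsistent.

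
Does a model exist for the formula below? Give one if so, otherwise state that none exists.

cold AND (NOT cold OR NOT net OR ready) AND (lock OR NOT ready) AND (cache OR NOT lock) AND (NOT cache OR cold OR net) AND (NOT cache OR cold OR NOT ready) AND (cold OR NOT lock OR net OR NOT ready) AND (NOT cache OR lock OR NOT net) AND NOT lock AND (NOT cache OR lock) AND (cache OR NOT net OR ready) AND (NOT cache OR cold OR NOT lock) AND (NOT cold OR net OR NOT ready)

lock = False, cache = False, net = False, ready = False, cold = True

Unit clause (cold) forces cold = True.
Unit clause (NOT lock) forces lock = False.
In (NOT cache OR lock) only NOT cache is left, so cache = False.
In (lock OR NOT ready) only NOT ready is left, so ready = False.
In (cache OR NOT net OR ready) only NOT net is left, so net = False.
All clauses satisfied.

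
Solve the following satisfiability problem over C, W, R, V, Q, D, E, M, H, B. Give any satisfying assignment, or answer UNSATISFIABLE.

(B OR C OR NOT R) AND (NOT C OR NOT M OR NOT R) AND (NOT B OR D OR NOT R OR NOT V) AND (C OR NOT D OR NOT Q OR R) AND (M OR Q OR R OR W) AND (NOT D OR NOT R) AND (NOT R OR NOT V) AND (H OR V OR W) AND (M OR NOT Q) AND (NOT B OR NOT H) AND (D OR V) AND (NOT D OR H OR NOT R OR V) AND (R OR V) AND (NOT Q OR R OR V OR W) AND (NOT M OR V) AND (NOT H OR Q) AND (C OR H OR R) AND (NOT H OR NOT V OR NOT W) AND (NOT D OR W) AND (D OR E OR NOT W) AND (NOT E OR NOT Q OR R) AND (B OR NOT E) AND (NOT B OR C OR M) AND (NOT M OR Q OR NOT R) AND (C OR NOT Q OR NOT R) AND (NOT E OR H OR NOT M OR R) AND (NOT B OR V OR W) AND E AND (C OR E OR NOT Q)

C: True, W: True, R: False, V: True, Q: False, D: False, E: True, M: False, H: False, B: True

Unit clause (E) forces E = True.
In (B OR NOT E) only B is left, so B = True.
In (NOT B OR NOT H) only NOT H is left, so H = False.
Try C = False:
  (C OR H OR R) forces R = True.
  (NOT D OR NOT R) forces D = False.
  (NOT B OR D OR NOT R OR NOT V) forces V = False.
  clause (D OR V) is falsified — backtrack.
So C = True.
Set W = True.
Set R = False.
  then (R OR V) forces V = True.
  then (NOT E OR NOT Q OR R) forces Q = False.
  then (NOT E OR H OR NOT M OR R) forces M = False.
Set D = False.
All clauses satisfied.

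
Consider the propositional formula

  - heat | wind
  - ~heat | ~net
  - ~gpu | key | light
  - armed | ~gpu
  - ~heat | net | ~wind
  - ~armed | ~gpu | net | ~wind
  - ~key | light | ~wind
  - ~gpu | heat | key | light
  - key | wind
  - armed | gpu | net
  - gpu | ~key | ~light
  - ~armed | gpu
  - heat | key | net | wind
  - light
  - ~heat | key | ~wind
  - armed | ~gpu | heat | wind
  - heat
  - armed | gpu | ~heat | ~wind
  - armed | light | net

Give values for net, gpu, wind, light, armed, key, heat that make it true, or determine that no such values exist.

net = False, gpu = True, wind = False, light = True, armed = True, key = True, heat = True

Unit clause (light) forces light = True.
Unit clause (heat) forces heat = True.
In (~heat | ~net) only ~net is left, so net = False.
In (~heat | net | ~wind) only ~wind is left, so wind = False.
In (key | wind) only key is left, so key = True.
In (gpu | ~key | ~light) only gpu is left, so gpu = True.
In (armed | ~gpu) only armed is left, so armed = True.
All clauses satisfied.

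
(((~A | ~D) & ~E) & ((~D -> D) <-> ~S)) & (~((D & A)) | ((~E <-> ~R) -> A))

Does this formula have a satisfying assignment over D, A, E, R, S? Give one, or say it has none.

D: True; A: False; E: False; R: True; S: False

  ((~A | ~D) & ~E) & ((~D -> D) <-> ~S) = True
    (~A | ~D) & ~E = True
      ~A | ~D = True
        ~A = True
        ~D = False
      ~E = True
    (~D -> D) <-> ~S = True
      ~D -> D = True
        ~D = False
      ~S = True
  ~((D & A)) | ((~E <-> ~R) -> A) = True
    ~((D & A)) = True
      D & A = False
    (~E <-> ~R) -> A = True
      ~E <-> ~R = False
        ~E = True
        ~R = False
Both conjuncts True, so the formula holds.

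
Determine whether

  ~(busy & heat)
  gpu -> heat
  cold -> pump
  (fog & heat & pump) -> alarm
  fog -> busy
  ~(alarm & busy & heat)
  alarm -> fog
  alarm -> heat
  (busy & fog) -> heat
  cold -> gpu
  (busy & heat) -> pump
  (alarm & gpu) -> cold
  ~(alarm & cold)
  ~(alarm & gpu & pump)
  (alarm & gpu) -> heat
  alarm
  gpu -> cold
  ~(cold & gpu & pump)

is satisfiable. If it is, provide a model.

Case heat = True:
  (alarm) forces alarm = True.
  (~alarm | ~cold) forces cold = False.
  (~alarm | fog) forces fog = True.
  (busy | ~fog) forces busy = True.
  Clause (~alarm | ~busy | ~heat) is falsified — contradiction.
Case heat = False:
  (alarm) forces alarm = True.
  Clause (~alarm | heat) is falsified — contradiction.
Both cases fail, so the formula is unsatisfiable.

Unsatisfiable — no assignment works.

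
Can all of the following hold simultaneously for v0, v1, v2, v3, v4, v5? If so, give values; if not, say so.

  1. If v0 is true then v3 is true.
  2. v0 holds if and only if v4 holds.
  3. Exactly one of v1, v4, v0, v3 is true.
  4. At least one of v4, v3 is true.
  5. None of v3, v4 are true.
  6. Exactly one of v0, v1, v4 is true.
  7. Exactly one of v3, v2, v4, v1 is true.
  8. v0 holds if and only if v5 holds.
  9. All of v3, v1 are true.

Case v3 = True:
  Constraint (5) is violated (v3=T) — contradiction.
Case v3 = False:
  Constraint (9) is violated (v3=F) — contradiction.
Both cases fail — unsatisfiable.

The formula is unsatisfiable.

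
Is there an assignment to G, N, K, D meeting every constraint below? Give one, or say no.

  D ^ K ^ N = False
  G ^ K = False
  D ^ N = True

G = True, N = True, K = True, D = False

D ^ K ^ N = F ^ T ^ T = False ✓
G ^ K = T ^ T = False ✓
D ^ N = F ^ T = True ✓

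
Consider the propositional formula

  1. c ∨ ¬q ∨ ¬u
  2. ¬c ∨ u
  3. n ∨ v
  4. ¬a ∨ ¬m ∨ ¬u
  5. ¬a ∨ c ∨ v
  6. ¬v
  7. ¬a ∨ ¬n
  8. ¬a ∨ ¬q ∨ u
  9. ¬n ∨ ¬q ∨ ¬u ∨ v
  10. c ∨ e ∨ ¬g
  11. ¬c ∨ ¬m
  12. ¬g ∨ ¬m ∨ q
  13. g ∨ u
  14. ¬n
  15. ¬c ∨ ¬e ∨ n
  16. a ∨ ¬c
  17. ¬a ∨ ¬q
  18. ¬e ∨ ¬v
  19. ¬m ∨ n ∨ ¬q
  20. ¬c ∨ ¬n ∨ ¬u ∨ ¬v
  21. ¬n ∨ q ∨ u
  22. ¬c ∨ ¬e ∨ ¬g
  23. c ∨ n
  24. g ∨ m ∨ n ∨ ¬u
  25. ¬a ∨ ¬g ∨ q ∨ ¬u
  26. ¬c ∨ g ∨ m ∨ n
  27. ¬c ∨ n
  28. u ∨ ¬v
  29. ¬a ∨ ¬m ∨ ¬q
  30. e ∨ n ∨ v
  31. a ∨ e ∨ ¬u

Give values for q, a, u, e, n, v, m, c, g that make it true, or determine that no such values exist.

No satisfying assignment exists.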